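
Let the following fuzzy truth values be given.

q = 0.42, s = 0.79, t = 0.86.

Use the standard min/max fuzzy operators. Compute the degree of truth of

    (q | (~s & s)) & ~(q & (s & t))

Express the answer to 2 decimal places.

~s = 1 − 0.79 = 0.21
~s & s = min(a, b) on (0.21, 0.79) = 0.21
q | (~s & s) = max(a, b) on (0.42, 0.21) = 0.42
s & t = min(a, b) on (0.79, 0.86) = 0.79
q & (s & t) = min(a, b) on (0.42, 0.79) = 0.42
~(q & (s & t)) = 1 − 0.42 = 0.58
(q | (~s & s)) & ~(q & (s & t)) = min(a, b) on (0.42, 0.58) = 0.42

0.42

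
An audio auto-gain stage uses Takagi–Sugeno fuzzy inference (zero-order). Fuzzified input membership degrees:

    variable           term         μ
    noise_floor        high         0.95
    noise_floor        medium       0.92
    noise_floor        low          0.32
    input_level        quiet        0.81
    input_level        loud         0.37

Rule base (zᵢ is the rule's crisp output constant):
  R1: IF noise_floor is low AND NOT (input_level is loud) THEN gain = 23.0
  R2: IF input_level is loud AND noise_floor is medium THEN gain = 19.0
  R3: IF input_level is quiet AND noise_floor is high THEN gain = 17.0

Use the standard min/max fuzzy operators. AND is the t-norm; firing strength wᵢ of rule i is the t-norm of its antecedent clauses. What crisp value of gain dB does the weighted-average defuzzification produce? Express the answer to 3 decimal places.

18.773

R1 (z=23.0): low=0.32, ¬loud=1−0.37=0.63; AND[min(a, b)] → w = 0.32
R2 (z=19.0): loud=0.37, medium=0.92; AND[min(a, b)] → w = 0.37
R3 (z=17.0): quiet=0.81, high=0.95; AND[min(a, b)] → w = 0.81
Weighted average = (0.32·23.0 + 0.37·19.0 + 0.81·17.0) / (0.32 + 0.37 + 0.81)
  = 28.1600 / 1.5000 = 18.773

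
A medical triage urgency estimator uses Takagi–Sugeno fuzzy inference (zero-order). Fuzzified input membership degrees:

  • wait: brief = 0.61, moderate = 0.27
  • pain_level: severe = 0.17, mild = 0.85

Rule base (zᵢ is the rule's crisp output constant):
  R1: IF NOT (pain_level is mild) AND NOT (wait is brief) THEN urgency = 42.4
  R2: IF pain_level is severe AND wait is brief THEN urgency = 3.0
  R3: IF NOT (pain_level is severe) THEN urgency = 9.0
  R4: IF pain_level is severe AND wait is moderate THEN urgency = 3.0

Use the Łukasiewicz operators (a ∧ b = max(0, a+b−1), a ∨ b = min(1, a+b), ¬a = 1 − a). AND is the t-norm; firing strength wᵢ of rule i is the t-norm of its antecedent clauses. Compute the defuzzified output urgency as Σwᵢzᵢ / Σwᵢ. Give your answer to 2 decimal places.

9.00

R1 (z=42.4): ¬mild=1−0.85=0.15, ¬brief=1−0.61=0.39; AND[max(0, a+b−1)] → w = 0.00
R2 (z=3.0): severe=0.17, brief=0.61; AND[max(0, a+b−1)] → w = 0.00
R3 (z=9.0): ¬severe=1−0.17=0.83 → w = 0.83
R4 (z=3.0): severe=0.17, moderate=0.27; AND[max(0, a+b−1)] → w = 0.00
Weighted average = (0.00·42.4 + 0.00·3.0 + 0.83·9.0 + 0.00·3.0) / (0.00 + 0.00 + 0.83 + 0.00)
  = 7.4700 / 0.8300 = 9.00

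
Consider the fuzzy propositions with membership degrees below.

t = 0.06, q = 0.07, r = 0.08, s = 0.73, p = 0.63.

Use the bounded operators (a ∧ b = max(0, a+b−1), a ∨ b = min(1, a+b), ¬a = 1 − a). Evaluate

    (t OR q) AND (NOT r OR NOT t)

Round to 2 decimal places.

t OR q = min(1, a+b) on (0.06, 0.07) = 0.13
NOT r = 1 − 0.08 = 0.92
NOT t = 1 − 0.06 = 0.94
NOT r OR NOT t = min(1, a+b) on (0.92, 0.94) = 1.00
(t OR q) AND (NOT r OR NOT t) = max(0, a+b−1) on (0.13, 1.00) = 0.13

0.13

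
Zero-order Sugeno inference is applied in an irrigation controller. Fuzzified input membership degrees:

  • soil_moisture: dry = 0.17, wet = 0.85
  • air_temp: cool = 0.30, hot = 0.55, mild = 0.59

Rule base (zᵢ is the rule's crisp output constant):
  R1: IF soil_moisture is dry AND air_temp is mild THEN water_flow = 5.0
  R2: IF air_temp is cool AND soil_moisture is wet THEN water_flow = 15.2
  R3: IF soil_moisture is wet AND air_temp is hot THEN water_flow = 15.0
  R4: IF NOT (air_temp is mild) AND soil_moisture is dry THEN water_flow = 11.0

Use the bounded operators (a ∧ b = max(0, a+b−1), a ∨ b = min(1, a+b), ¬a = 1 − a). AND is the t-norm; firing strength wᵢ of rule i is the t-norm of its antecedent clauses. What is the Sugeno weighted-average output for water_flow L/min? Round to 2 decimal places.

15.05

R1 (z=5.0): dry=0.17, mild=0.59; AND[max(0, a+b−1)] → w = 0.00
R2 (z=15.2): cool=0.30, wet=0.85; AND[max(0, a+b−1)] → w = 0.15
R3 (z=15.0): wet=0.85, hot=0.55; AND[max(0, a+b−1)] → w = 0.40
R4 (z=11.0): ¬mild=1−0.59=0.41, dry=0.17; AND[max(0, a+b−1)] → w = 0.00
Weighted average = (0.00·5.0 + 0.15·15.2 + 0.40·15.0 + 0.00·11.0) / (0.00 + 0.15 + 0.40 + 0.00)
  = 8.2800 / 0.5500 = 15.05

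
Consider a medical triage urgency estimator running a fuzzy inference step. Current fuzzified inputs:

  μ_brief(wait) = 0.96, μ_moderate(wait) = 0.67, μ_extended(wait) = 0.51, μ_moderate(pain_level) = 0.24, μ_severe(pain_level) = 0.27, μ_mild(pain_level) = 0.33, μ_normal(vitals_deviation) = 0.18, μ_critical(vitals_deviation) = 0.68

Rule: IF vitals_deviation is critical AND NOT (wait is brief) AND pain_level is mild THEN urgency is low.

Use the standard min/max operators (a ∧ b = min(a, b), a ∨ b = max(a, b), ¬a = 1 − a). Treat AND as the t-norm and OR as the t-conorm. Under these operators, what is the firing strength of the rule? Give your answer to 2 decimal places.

0.04

firing strength: critical=0.68, ¬brief=1−0.96=0.04, mild=0.33; AND[min(a, b)] → w = 0.04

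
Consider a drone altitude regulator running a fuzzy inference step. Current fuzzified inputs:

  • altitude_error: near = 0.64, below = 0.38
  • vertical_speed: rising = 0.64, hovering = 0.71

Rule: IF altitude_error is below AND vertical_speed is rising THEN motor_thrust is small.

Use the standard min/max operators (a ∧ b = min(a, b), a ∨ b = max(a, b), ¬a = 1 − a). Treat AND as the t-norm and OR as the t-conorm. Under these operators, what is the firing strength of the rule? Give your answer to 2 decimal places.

0.38

firing strength: below=0.38, rising=0.64; AND[min(a, b)] → w = 0.38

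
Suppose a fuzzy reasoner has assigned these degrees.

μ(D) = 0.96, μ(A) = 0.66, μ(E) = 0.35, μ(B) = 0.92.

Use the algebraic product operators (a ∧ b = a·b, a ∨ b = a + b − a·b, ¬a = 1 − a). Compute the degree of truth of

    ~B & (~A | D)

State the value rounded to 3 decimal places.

0.078

~B = 1 − 0.9200 = 0.0800
~A = 1 − 0.6600 = 0.3400
~A | D = a + b − a·b on (0.3400, 0.9600) = 0.9736
~B & (~A | D) = a·b on (0.0800, 0.9736) = 0.0779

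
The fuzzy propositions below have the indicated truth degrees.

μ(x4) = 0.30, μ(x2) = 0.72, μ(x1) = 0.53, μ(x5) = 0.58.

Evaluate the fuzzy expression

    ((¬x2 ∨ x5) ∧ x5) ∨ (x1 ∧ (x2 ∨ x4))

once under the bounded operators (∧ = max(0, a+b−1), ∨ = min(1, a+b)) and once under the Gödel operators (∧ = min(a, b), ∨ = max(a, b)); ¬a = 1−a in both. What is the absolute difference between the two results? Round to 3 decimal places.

Under bounded:
  ¬x2 = 1 − 0.72 = 0.28
  ¬x2 ∨ x5 = min(1, a+b) on (0.28, 0.58) = 0.86
  (¬x2 ∨ x5) ∧ x5 = max(0, a+b−1) on (0.86, 0.58) = 0.44
  x2 ∨ x4 = min(1, a+b) on (0.72, 0.30) = 1.00
  x1 ∧ (x2 ∨ x4) = max(0, a+b−1) on (0.53, 1.00) = 0.53
  ((¬x2 ∨ x5) ∧ x5) ∨ (x1 ∧ (x2 ∨ x4)) = min(1, a+b) on (0.44, 0.53) = 0.97
  → value = 0.9700
Under Gödel:
  ¬x2 = 1 − 0.72 = 0.28
  ¬x2 ∨ x5 = max(a, b) on (0.28, 0.58) = 0.58
  (¬x2 ∨ x5) ∧ x5 = min(a, b) on (0.58, 0.58) = 0.58
  x2 ∨ x4 = max(a, b) on (0.72, 0.30) = 0.72
  x1 ∧ (x2 ∨ x4) = min(a, b) on (0.53, 0.72) = 0.53
  ((¬x2 ∨ x5) ∧ x5) ∨ (x1 ∧ (x2 ∨ x4)) = max(a, b) on (0.58, 0.53) = 0.58
  → value = 0.5800
|0.9700 − 0.5800| = 0.390

0.390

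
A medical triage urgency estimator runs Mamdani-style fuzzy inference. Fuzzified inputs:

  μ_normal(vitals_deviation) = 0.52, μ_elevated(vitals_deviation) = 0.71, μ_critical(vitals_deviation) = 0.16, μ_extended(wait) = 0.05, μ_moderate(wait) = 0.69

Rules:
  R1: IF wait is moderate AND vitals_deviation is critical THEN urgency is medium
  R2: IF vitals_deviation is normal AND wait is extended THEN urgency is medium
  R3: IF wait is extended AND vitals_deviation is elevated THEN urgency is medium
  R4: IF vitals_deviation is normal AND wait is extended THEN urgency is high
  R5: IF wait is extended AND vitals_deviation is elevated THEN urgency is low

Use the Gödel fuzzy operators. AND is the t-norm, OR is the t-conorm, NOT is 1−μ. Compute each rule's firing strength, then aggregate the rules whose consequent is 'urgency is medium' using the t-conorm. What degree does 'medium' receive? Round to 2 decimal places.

R1: moderate=0.69, critical=0.16; AND[min(a, b)] → w = 0.16
R2: normal=0.52, extended=0.05; AND[min(a, b)] → w = 0.05
R3: extended=0.05, elevated=0.71; AND[min(a, b)] → w = 0.05
R4: normal=0.52, extended=0.05; AND[min(a, b)] → w = 0.05
R5: extended=0.05, elevated=0.71; AND[min(a, b)] → w = 0.05
Rules with consequent 'medium': {R1, R2, R3} → strengths 0.16, 0.05, 0.05
Aggregate via t-conorm [max(a, b)]: 0.16

0.16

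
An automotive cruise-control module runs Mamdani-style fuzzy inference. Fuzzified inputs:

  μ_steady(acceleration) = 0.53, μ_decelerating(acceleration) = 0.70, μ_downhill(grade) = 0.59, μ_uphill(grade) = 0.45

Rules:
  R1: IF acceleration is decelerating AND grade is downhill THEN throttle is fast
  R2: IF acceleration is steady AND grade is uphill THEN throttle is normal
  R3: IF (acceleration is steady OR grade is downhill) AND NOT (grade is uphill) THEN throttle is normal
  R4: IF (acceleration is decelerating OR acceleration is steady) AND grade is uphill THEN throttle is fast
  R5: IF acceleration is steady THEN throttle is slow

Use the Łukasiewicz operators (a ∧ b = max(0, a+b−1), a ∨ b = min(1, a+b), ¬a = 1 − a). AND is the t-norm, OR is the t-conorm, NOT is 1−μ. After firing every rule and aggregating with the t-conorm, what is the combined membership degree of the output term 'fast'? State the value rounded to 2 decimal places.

R1: decelerating=0.70, downhill=0.59; AND[max(0, a+b−1)] → w = 0.29
R2: steady=0.53, uphill=0.45; AND[max(0, a+b−1)] → w = 0.00
R3: (steady=0.53 OR downhill=0.59) = 1.00; AND[max(0, a+b−1)] with ¬uphill=1−0.45=0.55 → w = 0.55
R4: (decelerating=0.70 OR steady=0.53) = 1.00; AND[max(0, a+b−1)] with uphill=0.45 → w = 0.45
R5: steady=0.53 → w = 0.53
Rules with consequent 'fast': {R1, R4} → strengths 0.29, 0.45
Aggregate via t-conorm [min(1, a+b)]: 0.74

0.74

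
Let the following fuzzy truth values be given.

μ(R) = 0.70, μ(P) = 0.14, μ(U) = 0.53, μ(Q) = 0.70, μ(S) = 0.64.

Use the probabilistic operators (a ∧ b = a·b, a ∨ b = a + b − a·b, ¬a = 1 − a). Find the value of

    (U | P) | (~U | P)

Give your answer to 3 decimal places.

0.816

U | P = a + b − a·b on (0.5300, 0.1400) = 0.5958
~U = 1 − 0.5300 = 0.4700
~U | P = a + b − a·b on (0.4700, 0.1400) = 0.5442
(U | P) | (~U | P) = a + b − a·b on (0.5958, 0.5442) = 0.8158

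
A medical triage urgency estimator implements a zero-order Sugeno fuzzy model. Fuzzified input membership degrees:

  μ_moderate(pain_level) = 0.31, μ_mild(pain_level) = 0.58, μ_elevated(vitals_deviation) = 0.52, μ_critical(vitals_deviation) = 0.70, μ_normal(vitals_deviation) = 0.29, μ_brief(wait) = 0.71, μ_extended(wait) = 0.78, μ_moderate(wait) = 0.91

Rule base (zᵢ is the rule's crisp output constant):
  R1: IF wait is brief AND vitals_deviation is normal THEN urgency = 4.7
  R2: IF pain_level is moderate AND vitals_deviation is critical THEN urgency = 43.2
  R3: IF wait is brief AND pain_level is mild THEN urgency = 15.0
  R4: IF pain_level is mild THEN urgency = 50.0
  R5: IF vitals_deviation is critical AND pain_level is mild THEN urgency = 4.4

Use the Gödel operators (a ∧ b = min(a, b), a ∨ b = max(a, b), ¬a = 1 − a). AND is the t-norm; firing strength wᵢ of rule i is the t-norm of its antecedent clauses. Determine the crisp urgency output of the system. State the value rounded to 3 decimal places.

23.507

R1 (z=4.7): brief=0.71, normal=0.29; AND[min(a, b)] → w = 0.29
R2 (z=43.2): moderate=0.31, critical=0.70; AND[min(a, b)] → w = 0.31
R3 (z=15.0): brief=0.71, mild=0.58; AND[min(a, b)] → w = 0.58
R4 (z=50.0): mild=0.58 → w = 0.58
R5 (z=4.4): critical=0.70, mild=0.58; AND[min(a, b)] → w = 0.58
Weighted average = (0.29·4.7 + 0.31·43.2 + 0.58·15.0 + 0.58·50.0 + 0.58·4.4) / (0.29 + 0.31 + 0.58 + 0.58 + 0.58)
  = 55.0070 / 2.3400 = 23.507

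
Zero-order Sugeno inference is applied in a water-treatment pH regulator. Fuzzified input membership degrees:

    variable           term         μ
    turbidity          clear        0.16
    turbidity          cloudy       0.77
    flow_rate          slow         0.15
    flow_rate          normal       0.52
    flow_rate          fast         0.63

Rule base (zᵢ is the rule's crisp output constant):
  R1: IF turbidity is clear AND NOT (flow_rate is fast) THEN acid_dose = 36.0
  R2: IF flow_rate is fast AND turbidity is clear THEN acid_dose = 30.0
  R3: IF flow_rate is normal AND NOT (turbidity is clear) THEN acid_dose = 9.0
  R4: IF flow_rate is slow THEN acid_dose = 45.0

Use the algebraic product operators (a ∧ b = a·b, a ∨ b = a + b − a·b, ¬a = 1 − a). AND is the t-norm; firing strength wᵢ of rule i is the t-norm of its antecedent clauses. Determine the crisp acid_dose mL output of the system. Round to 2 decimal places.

R1 (z=36.0): clear=0.16, ¬fast=1−0.63=0.37; AND[a·b] → w = 0.0592
R2 (z=30.0): fast=0.63, clear=0.16; AND[a·b] → w = 0.1008
R3 (z=9.0): normal=0.52, ¬clear=1−0.16=0.84; AND[a·b] → w = 0.4368
R4 (z=45.0): slow=0.15 → w = 0.1500
Weighted average = (0.0592·36.0 + 0.1008·30.0 + 0.4368·9.0 + 0.1500·45.0) / (0.0592 + 0.1008 + 0.4368 + 0.1500)
  = 15.8364 / 0.7468 = 21.21

21.21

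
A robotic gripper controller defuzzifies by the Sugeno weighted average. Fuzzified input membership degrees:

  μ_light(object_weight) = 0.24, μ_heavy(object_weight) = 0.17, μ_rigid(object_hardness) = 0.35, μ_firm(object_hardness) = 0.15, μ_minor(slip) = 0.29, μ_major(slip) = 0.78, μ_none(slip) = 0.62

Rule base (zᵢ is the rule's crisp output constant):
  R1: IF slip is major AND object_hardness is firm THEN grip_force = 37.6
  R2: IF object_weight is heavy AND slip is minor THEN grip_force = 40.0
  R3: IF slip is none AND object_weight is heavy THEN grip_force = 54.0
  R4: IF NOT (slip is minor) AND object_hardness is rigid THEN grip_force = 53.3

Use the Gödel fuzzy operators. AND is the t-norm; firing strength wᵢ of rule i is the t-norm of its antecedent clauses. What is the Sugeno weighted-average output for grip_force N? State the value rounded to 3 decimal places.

47.946

R1 (z=37.6): major=0.78, firm=0.15; AND[min(a, b)] → w = 0.15
R2 (z=40.0): heavy=0.17, minor=0.29; AND[min(a, b)] → w = 0.17
R3 (z=54.0): none=0.62, heavy=0.17; AND[min(a, b)] → w = 0.17
R4 (z=53.3): ¬minor=1−0.29=0.71, rigid=0.35; AND[min(a, b)] → w = 0.35
Weighted average = (0.15·37.6 + 0.17·40.0 + 0.17·54.0 + 0.35·53.3) / (0.15 + 0.17 + 0.17 + 0.35)
  = 40.2750 / 0.8400 = 47.946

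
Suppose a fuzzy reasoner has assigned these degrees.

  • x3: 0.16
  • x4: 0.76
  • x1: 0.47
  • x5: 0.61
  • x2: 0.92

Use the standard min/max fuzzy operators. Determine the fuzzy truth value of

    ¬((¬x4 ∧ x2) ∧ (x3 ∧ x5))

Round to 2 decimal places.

0.84

¬x4 = 1 − 0.76 = 0.24
¬x4 ∧ x2 = min(a, b) on (0.24, 0.92) = 0.24
x3 ∧ x5 = min(a, b) on (0.16, 0.61) = 0.16
(¬x4 ∧ x2) ∧ (x3 ∧ x5) = min(a, b) on (0.24, 0.16) = 0.16
¬((¬x4 ∧ x2) ∧ (x3 ∧ x5)) = 1 − 0.16 = 0.84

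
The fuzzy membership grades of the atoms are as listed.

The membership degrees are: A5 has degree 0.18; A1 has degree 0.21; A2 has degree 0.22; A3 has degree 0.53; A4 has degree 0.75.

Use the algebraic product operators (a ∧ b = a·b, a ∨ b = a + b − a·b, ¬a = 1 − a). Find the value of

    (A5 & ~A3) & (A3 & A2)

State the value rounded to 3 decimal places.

~A3 = 1 − 0.5300 = 0.4700
A5 & ~A3 = a·b on (0.1800, 0.4700) = 0.0846
A3 & A2 = a·b on (0.5300, 0.2200) = 0.1166
(A5 & ~A3) & (A3 & A2) = a·b on (0.0846, 0.1166) = 0.0099

0.010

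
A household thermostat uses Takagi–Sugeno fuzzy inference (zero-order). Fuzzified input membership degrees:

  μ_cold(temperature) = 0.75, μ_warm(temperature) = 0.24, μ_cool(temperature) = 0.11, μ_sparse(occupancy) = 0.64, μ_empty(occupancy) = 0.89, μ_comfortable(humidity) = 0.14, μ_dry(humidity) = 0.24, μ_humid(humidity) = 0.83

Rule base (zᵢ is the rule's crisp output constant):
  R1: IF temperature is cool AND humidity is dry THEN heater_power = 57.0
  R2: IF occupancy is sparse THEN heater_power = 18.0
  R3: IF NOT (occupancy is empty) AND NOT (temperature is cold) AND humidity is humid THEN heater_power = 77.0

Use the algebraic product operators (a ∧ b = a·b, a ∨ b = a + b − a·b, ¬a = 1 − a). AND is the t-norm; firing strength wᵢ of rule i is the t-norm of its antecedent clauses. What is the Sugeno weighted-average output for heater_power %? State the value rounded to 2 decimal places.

21.45

R1 (z=57.0): cool=0.11, dry=0.24; AND[a·b] → w = 0.0264
R2 (z=18.0): sparse=0.64 → w = 0.6400
R3 (z=77.0): ¬empty=1−0.89=0.11, ¬cold=1−0.75=0.25, humid=0.83; AND[a·b] → w = 0.0228
Weighted average = (0.0264·57.0 + 0.6400·18.0 + 0.0228·77.0) / (0.0264 + 0.6400 + 0.0228)
  = 14.7823 / 0.6892 = 21.45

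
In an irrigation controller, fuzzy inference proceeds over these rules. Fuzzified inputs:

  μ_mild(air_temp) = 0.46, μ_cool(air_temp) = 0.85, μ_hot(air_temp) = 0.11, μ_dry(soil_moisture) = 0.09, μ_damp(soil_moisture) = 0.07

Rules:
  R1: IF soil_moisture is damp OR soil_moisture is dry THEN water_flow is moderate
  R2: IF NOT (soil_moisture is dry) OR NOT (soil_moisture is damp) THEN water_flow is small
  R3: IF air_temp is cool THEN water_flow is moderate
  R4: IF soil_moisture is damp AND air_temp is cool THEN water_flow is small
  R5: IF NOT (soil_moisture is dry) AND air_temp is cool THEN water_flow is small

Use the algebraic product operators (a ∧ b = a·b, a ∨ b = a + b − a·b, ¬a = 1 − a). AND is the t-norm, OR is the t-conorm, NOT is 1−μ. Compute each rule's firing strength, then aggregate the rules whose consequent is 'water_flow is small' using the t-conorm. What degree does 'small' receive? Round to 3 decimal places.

R1: damp=0.07, dry=0.09; OR[a + b − a·b] → w = 0.1537
R2: ¬dry=1−0.09=0.91, ¬damp=1−0.07=0.93; OR[a + b − a·b] → w = 0.9937
R3: cool=0.85 → w = 0.8500
R4: damp=0.07, cool=0.85; AND[a·b] → w = 0.0595
R5: ¬dry=1−0.09=0.91, cool=0.85; AND[a·b] → w = 0.7735
Rules with consequent 'small': {R2, R4, R5} → strengths 0.9937, 0.0595, 0.7735
Aggregate via t-conorm [a + b − a·b]: 0.9987

0.999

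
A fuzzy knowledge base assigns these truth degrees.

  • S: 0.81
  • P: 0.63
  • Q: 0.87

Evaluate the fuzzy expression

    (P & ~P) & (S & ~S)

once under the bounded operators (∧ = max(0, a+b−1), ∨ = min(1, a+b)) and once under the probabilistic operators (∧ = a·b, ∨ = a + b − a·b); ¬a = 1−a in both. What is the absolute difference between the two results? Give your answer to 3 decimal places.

Under bounded:
  ~P = 1 − 0.63 = 0.37
  P & ~P = max(0, a+b−1) on (0.63, 0.37) = 0.00
  ~S = 1 − 0.81 = 0.19
  S & ~S = max(0, a+b−1) on (0.81, 0.19) = 0.00
  (P & ~P) & (S & ~S) = max(0, a+b−1) on (0.00, 0.00) = 0.00
  → value = 0.0000
Under probabilistic:
  ~P = 1 − 0.6300 = 0.3700
  P & ~P = a·b on (0.6300, 0.3700) = 0.2331
  ~S = 1 − 0.8100 = 0.1900
  S & ~S = a·b on (0.8100, 0.1900) = 0.1539
  (P & ~P) & (S & ~S) = a·b on (0.2331, 0.1539) = 0.0359
  → value = 0.0359
|0.0000 − 0.0359| = 0.036

0.036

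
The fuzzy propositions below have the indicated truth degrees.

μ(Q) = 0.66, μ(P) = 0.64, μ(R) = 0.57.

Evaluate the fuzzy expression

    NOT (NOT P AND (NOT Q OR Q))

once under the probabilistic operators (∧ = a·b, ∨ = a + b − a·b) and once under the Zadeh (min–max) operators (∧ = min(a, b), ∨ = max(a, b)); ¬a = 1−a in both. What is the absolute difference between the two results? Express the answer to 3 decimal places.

Under probabilistic:
  NOT P = 1 − 0.6400 = 0.3600
  NOT Q = 1 − 0.6600 = 0.3400
  NOT Q OR Q = a + b − a·b on (0.3400, 0.6600) = 0.7756
  NOT P AND (NOT Q OR Q) = a·b on (0.3600, 0.7756) = 0.2792
  NOT (NOT P AND (NOT Q OR Q)) = 1 − 0.2792 = 0.7208
  → value = 0.7208
Under Zadeh (min–max):
  NOT P = 1 − 0.64 = 0.36
  NOT Q = 1 − 0.66 = 0.34
  NOT Q OR Q = max(a, b) on (0.34, 0.66) = 0.66
  NOT P AND (NOT Q OR Q) = min(a, b) on (0.36, 0.66) = 0.36
  NOT (NOT P AND (NOT Q OR Q)) = 1 − 0.36 = 0.64
  → value = 0.6400
|0.7208 − 0.6400| = 0.081

0.081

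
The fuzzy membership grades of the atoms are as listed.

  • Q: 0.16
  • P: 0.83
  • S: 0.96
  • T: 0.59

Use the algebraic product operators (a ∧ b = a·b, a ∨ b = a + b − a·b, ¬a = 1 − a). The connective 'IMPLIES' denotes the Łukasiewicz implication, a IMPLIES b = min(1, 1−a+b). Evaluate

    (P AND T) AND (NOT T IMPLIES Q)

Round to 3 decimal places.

0.367

P AND T = a·b on (0.8300, 0.5900) = 0.4897
NOT T = 1 − 0.5900 = 0.4100
NOT T IMPLIES Q  [Łukasiewicz: min(1, 1−a+b)] with a=0.4100, b=0.1600 → 0.7500
(P AND T) AND (NOT T IMPLIES Q) = a·b on (0.4897, 0.7500) = 0.3673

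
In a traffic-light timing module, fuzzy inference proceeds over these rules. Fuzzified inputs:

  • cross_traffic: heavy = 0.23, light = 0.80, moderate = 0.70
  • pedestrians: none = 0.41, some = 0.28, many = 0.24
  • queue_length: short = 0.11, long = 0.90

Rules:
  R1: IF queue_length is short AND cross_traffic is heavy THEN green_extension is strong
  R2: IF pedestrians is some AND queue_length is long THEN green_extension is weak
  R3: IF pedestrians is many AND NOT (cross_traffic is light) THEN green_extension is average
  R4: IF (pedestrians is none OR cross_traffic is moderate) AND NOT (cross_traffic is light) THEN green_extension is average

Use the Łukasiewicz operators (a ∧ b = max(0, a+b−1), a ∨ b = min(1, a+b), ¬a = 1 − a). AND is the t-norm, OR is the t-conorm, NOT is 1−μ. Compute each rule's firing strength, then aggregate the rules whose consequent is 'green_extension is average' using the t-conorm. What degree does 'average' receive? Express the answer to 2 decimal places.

0.20

R1: short=0.11, heavy=0.23; AND[max(0, a+b−1)] → w = 0.00
R2: some=0.28, long=0.90; AND[max(0, a+b−1)] → w = 0.18
R3: many=0.24, ¬light=1−0.80=0.20; AND[max(0, a+b−1)] → w = 0.00
R4: (none=0.41 OR moderate=0.70) = 1.00; AND[max(0, a+b−1)] with ¬light=1−0.80=0.20 → w = 0.20
Rules with consequent 'average': {R3, R4} → strengths 0.00, 0.20
Aggregate via t-conorm [min(1, a+b)]: 0.20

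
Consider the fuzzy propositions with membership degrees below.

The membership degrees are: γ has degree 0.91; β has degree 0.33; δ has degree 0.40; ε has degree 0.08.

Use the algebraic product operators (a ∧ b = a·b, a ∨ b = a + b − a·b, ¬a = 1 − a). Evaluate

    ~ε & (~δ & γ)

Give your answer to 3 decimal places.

0.502

~ε = 1 − 0.0800 = 0.9200
~δ = 1 − 0.4000 = 0.6000
~δ & γ = a·b on (0.6000, 0.9100) = 0.5460
~ε & (~δ & γ) = a·b on (0.9200, 0.5460) = 0.5023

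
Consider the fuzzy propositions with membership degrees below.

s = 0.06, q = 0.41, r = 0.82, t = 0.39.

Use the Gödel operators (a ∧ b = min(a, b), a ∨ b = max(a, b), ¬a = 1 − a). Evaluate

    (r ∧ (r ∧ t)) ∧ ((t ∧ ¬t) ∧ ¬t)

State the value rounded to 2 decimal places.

0.39

r ∧ t = min(a, b) on (0.82, 0.39) = 0.39
r ∧ (r ∧ t) = min(a, b) on (0.82, 0.39) = 0.39
¬t = 1 − 0.39 = 0.61
t ∧ ¬t = min(a, b) on (0.39, 0.61) = 0.39
¬t = 1 − 0.39 = 0.61
(t ∧ ¬t) ∧ ¬t = min(a, b) on (0.39, 0.61) = 0.39
(r ∧ (r ∧ t)) ∧ ((t ∧ ¬t) ∧ ¬t) = min(a, b) on (0.39, 0.39) = 0.39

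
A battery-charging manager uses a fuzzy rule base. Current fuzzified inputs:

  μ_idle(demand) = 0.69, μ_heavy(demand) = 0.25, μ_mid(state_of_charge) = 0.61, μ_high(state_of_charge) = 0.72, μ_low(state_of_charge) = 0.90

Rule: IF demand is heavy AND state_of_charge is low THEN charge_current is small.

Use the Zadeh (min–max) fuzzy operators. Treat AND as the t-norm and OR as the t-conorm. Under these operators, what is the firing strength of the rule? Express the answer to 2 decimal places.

firing strength: heavy=0.25, low=0.90; AND[min(a, b)] → w = 0.25

0.25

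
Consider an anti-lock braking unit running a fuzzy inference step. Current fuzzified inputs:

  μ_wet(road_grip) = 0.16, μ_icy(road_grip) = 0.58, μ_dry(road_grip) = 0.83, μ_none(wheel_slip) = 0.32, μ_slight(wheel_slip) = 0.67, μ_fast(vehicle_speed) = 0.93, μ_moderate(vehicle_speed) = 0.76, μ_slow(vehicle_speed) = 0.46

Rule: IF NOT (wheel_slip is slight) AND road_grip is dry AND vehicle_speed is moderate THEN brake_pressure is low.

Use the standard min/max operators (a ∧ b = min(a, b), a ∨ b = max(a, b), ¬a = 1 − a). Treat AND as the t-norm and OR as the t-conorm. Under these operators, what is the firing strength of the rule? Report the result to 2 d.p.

firing strength: ¬slight=1−0.67=0.33, dry=0.83, moderate=0.76; AND[min(a, b)] → w = 0.33

0.33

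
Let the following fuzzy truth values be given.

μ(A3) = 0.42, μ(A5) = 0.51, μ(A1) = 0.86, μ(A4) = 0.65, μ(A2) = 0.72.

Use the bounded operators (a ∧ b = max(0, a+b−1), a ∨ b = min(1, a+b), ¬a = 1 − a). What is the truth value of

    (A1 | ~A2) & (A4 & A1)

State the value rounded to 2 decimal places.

0.51

~A2 = 1 − 0.72 = 0.28
A1 | ~A2 = min(1, a+b) on (0.86, 0.28) = 1.00
A4 & A1 = max(0, a+b−1) on (0.65, 0.86) = 0.51
(A1 | ~A2) & (A4 & A1) = max(0, a+b−1) on (1.00, 0.51) = 0.51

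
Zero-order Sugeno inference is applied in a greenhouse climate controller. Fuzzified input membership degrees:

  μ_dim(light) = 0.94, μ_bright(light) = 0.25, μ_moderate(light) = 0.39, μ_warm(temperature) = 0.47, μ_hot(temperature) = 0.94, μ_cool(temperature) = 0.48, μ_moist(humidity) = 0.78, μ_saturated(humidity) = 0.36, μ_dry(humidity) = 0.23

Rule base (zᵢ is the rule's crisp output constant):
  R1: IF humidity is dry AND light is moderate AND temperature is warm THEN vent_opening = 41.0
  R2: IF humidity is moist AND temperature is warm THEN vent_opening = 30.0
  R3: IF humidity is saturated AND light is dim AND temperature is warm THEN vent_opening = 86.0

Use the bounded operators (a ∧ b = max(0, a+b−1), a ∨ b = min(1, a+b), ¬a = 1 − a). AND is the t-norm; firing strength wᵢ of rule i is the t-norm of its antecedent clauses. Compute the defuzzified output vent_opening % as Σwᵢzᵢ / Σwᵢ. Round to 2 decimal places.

30.00

R1 (z=41.0): dry=0.23, moderate=0.39, warm=0.47; AND[max(0, a+b−1)] → w = 0.00
R2 (z=30.0): moist=0.78, warm=0.47; AND[max(0, a+b−1)] → w = 0.25
R3 (z=86.0): saturated=0.36, dim=0.94, warm=0.47; AND[max(0, a+b−1)] → w = 0.00
Weighted average = (0.00·41.0 + 0.25·30.0 + 0.00·86.0) / (0.00 + 0.25 + 0.00)
  = 7.5000 / 0.2500 = 30.00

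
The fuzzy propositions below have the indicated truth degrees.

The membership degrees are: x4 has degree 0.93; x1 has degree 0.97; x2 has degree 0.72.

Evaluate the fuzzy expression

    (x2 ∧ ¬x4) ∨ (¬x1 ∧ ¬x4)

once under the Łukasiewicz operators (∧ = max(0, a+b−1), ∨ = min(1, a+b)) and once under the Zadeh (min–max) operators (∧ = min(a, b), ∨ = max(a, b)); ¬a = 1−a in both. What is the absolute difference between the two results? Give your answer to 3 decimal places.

Under Łukasiewicz:
  ¬x4 = 1 − 0.93 = 0.07
  x2 ∧ ¬x4 = max(0, a+b−1) on (0.72, 0.07) = 0.00
  ¬x1 = 1 − 0.97 = 0.03
  ¬x4 = 1 − 0.93 = 0.07
  ¬x1 ∧ ¬x4 = max(0, a+b−1) on (0.03, 0.07) = 0.00
  (x2 ∧ ¬x4) ∨ (¬x1 ∧ ¬x4) = min(1, a+b) on (0.00, 0.00) = 0.00
  → value = 0.0000
Under Zadeh (min–max):
  ¬x4 = 1 − 0.93 = 0.07
  x2 ∧ ¬x4 = min(a, b) on (0.72, 0.07) = 0.07
  ¬x1 = 1 − 0.97 = 0.03
  ¬x4 = 1 − 0.93 = 0.07
  ¬x1 ∧ ¬x4 = min(a, b) on (0.03, 0.07) = 0.03
  (x2 ∧ ¬x4) ∨ (¬x1 ∧ ¬x4) = max(a, b) on (0.07, 0.03) = 0.07
  → value = 0.0700
|0.0000 − 0.0700| = 0.070

0.070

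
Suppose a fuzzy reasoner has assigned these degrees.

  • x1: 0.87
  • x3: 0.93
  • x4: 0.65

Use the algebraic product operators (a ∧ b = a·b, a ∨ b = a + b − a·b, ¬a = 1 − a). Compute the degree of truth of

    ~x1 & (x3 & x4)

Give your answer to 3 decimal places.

0.079

~x1 = 1 − 0.8700 = 0.1300
x3 & x4 = a·b on (0.9300, 0.6500) = 0.6045
~x1 & (x3 & x4) = a·b on (0.1300, 0.6045) = 0.0786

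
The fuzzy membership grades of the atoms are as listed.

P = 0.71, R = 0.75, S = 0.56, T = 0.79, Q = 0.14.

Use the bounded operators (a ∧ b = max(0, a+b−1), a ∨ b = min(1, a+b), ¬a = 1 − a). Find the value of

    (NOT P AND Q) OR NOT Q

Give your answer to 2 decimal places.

0.86

NOT P = 1 − 0.71 = 0.29
NOT P AND Q = max(0, a+b−1) on (0.29, 0.14) = 0.00
NOT Q = 1 − 0.14 = 0.86
(NOT P AND Q) OR NOT Q = min(1, a+b) on (0.00, 0.86) = 0.86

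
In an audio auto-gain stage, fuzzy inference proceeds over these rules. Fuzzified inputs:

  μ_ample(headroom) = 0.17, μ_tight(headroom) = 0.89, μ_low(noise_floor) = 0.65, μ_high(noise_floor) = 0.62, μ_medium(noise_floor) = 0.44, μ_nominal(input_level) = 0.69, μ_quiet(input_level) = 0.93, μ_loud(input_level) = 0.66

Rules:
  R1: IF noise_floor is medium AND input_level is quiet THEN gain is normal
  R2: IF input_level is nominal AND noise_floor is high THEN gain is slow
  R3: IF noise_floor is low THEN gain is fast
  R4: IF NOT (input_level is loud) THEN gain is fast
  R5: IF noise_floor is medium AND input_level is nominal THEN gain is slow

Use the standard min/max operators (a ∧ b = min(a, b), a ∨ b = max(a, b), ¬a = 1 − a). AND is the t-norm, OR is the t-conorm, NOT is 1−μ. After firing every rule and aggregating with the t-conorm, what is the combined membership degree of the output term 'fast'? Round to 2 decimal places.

0.65

R1: medium=0.44, quiet=0.93; AND[min(a, b)] → w = 0.44
R2: nominal=0.69, high=0.62; AND[min(a, b)] → w = 0.62
R3: low=0.65 → w = 0.65
R4: ¬loud=1−0.66=0.34 → w = 0.34
R5: medium=0.44, nominal=0.69; AND[min(a, b)] → w = 0.44
Rules with consequent 'fast': {R3, R4} → strengths 0.65, 0.34
Aggregate via t-conorm [max(a, b)]: 0.65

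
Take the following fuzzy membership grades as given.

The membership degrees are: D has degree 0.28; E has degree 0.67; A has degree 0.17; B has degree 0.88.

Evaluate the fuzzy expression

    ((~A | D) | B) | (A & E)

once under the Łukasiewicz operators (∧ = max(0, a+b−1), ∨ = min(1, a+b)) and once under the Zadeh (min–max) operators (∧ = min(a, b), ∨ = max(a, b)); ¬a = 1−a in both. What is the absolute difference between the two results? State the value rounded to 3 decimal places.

Under Łukasiewicz:
  ~A = 1 − 0.17 = 0.83
  ~A | D = min(1, a+b) on (0.83, 0.28) = 1.00
  (~A | D) | B = min(1, a+b) on (1.00, 0.88) = 1.00
  A & E = max(0, a+b−1) on (0.17, 0.67) = 0.00
  ((~A | D) | B) | (A & E) = min(1, a+b) on (1.00, 0.00) = 1.00
  → value = 1.0000
Under Zadeh (min–max):
  ~A = 1 − 0.17 = 0.83
  ~A | D = max(a, b) on (0.83, 0.28) = 0.83
  (~A | D) | B = max(a, b) on (0.83, 0.88) = 0.88
  A & E = min(a, b) on (0.17, 0.67) = 0.17
  ((~A | D) | B) | (A & E) = max(a, b) on (0.88, 0.17) = 0.88
  → value = 0.8800
|1.0000 − 0.8800| = 0.120

0.120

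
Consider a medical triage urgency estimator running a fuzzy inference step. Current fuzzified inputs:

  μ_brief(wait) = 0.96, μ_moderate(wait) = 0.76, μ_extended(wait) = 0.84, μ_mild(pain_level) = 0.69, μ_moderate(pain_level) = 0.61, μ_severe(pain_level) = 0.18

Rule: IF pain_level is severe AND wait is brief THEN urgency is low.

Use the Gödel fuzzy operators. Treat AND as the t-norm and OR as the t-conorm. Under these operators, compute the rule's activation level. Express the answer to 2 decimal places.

0.18

firing strength: severe=0.18, brief=0.96; AND[min(a, b)] → w = 0.18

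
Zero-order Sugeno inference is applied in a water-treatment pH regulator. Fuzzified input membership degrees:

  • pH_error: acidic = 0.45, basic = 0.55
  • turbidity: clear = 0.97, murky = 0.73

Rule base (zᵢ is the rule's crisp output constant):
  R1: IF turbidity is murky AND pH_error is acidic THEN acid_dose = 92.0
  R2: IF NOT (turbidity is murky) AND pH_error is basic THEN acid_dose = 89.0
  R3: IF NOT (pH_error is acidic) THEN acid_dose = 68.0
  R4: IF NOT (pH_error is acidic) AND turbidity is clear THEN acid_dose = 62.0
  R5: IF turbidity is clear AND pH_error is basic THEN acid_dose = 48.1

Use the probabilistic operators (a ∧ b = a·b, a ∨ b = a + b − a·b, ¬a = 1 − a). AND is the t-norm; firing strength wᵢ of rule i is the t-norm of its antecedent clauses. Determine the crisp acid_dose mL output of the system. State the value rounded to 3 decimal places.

R1 (z=92.0): murky=0.73, acidic=0.45; AND[a·b] → w = 0.3285
R2 (z=89.0): ¬murky=1−0.73=0.27, basic=0.55; AND[a·b] → w = 0.1485
R3 (z=68.0): ¬acidic=1−0.45=0.55 → w = 0.5500
R4 (z=62.0): ¬acidic=1−0.45=0.55, clear=0.97; AND[a·b] → w = 0.5335
R5 (z=48.1): clear=0.97, basic=0.55; AND[a·b] → w = 0.5335
Weighted average = (0.3285·92.0 + 0.1485·89.0 + 0.5500·68.0 + 0.5335·62.0 + 0.5335·48.1) / (0.3285 + 0.1485 + 0.5500 + 0.5335 + 0.5335)
  = 139.5769 / 2.0940 = 66.656

66.656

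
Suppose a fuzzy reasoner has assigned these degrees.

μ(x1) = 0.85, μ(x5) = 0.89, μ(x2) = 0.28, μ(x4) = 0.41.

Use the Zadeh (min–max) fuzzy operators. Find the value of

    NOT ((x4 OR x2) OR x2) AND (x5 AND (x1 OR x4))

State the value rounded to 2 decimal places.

x4 OR x2 = max(a, b) on (0.41, 0.28) = 0.41
(x4 OR x2) OR x2 = max(a, b) on (0.41, 0.28) = 0.41
NOT ((x4 OR x2) OR x2) = 1 − 0.41 = 0.59
x1 OR x4 = max(a, b) on (0.85, 0.41) = 0.85
x5 AND (x1 OR x4) = min(a, b) on (0.89, 0.85) = 0.85
NOT ((x4 OR x2) OR x2) AND (x5 AND (x1 OR x4)) = min(a, b) on (0.59, 0.85) = 0.59

0.59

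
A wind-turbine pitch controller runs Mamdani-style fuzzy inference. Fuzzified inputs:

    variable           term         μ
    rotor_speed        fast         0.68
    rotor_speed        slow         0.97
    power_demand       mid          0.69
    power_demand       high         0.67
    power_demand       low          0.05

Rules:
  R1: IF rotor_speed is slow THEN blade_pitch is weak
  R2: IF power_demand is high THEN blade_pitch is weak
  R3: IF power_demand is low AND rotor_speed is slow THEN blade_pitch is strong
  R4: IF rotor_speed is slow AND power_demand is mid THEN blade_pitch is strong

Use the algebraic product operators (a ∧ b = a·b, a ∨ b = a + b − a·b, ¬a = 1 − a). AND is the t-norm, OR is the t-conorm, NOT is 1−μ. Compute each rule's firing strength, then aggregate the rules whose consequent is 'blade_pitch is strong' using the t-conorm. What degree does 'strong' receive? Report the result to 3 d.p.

R1: slow=0.97 → w = 0.9700
R2: high=0.67 → w = 0.6700
R3: low=0.05, slow=0.97; AND[a·b] → w = 0.0485
R4: slow=0.97, mid=0.69; AND[a·b] → w = 0.6693
Rules with consequent 'strong': {R3, R4} → strengths 0.0485, 0.6693
Aggregate via t-conorm [a + b − a·b]: 0.6853

0.685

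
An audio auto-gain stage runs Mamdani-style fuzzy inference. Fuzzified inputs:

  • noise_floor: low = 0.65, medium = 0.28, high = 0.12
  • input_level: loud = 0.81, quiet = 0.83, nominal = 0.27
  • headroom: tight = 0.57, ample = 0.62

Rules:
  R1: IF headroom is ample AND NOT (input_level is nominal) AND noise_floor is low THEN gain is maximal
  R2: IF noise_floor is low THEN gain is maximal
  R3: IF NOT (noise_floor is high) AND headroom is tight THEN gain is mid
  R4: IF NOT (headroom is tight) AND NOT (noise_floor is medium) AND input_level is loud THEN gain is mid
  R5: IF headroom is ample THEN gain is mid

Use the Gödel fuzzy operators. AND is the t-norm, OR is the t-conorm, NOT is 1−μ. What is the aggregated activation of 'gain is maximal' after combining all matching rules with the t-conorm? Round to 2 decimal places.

0.65

R1: ample=0.62, ¬nominal=1−0.27=0.73, low=0.65; AND[min(a, b)] → w = 0.62
R2: low=0.65 → w = 0.65
R3: ¬high=1−0.12=0.88, tight=0.57; AND[min(a, b)] → w = 0.57
R4: ¬tight=1−0.57=0.43, ¬medium=1−0.28=0.72, loud=0.81; AND[min(a, b)] → w = 0.43
R5: ample=0.62 → w = 0.62
Rules with consequent 'maximal': {R1, R2} → strengths 0.62, 0.65
Aggregate via t-conorm [max(a, b)]: 0.65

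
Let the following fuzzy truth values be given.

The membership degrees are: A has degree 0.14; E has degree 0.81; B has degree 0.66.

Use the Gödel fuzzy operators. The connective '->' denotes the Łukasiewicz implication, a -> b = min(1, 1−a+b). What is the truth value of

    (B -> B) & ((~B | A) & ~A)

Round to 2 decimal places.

0.34

B -> B  [Łukasiewicz: min(1, 1−a+b)] with a=0.66, b=0.66 → 1.00
~B = 1 − 0.66 = 0.34
~B | A = max(a, b) on (0.34, 0.14) = 0.34
~A = 1 − 0.14 = 0.86
(~B | A) & ~A = min(a, b) on (0.34, 0.86) = 0.34
(B -> B) & ((~B | A) & ~A) = min(a, b) on (1.00, 0.34) = 0.34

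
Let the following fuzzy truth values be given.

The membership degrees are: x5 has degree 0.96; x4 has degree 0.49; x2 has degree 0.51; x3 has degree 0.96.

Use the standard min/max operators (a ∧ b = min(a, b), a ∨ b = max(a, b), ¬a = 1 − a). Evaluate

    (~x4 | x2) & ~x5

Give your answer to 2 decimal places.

0.04

~x4 = 1 − 0.49 = 0.51
~x4 | x2 = max(a, b) on (0.51, 0.51) = 0.51
~x5 = 1 − 0.96 = 0.04
(~x4 | x2) & ~x5 = min(a, b) on (0.51, 0.04) = 0.04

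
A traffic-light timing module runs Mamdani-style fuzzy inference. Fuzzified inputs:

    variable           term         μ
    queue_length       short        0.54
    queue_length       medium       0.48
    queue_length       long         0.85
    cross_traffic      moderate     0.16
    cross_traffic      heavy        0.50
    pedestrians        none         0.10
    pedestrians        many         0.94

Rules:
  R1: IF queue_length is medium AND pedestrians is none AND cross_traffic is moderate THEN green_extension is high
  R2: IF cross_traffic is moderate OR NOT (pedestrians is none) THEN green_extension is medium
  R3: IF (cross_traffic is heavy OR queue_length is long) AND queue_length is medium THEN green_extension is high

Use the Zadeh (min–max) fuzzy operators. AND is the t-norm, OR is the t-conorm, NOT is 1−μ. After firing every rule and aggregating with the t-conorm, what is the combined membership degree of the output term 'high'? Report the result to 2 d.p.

R1: medium=0.48, none=0.10, moderate=0.16; AND[min(a, b)] → w = 0.10
R2: moderate=0.16, ¬none=1−0.10=0.90; OR[max(a, b)] → w = 0.90
R3: (heavy=0.50 OR long=0.85) = 0.85; AND[min(a, b)] with medium=0.48 → w = 0.48
Rules with consequent 'high': {R1, R3} → strengths 0.10, 0.48
Aggregate via t-conorm [max(a, b)]: 0.48

0.48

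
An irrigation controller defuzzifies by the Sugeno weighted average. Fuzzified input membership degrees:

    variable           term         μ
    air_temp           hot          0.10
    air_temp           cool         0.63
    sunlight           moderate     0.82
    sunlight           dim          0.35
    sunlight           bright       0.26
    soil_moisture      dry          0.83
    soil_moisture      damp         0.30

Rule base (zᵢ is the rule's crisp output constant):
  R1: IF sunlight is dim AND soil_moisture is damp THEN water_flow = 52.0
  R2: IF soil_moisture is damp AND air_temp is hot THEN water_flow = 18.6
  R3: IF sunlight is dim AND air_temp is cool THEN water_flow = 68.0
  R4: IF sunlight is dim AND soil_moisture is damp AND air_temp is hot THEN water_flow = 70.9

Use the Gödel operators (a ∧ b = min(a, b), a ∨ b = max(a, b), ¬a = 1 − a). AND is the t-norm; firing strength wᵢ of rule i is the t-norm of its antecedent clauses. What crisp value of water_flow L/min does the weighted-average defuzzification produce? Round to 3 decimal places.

R1 (z=52.0): dim=0.35, damp=0.30; AND[min(a, b)] → w = 0.30
R2 (z=18.6): damp=0.30, hot=0.10; AND[min(a, b)] → w = 0.10
R3 (z=68.0): dim=0.35, cool=0.63; AND[min(a, b)] → w = 0.35
R4 (z=70.9): dim=0.35, damp=0.30, hot=0.10; AND[min(a, b)] → w = 0.10
Weighted average = (0.30·52.0 + 0.10·18.6 + 0.35·68.0 + 0.10·70.9) / (0.30 + 0.10 + 0.35 + 0.10)
  = 48.3500 / 0.8500 = 56.882

56.882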